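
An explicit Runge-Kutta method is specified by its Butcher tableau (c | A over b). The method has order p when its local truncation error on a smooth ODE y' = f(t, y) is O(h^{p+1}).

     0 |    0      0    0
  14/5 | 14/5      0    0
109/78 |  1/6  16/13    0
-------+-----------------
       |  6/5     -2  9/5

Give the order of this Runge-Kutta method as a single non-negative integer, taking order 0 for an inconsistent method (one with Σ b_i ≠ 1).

b = (6/5, -2, 9/5)
c = (0, 14/5, 109/78)
Ac = (0, 0, 224/65)
Σ b_i: 6/5·1 + (-2)·1 + 9/5·1 = 1 ✓
b·c: (-2)·14/5 + 9/5·109/78 = -401/130 ≠ 1/2 ⇒ order 1.

1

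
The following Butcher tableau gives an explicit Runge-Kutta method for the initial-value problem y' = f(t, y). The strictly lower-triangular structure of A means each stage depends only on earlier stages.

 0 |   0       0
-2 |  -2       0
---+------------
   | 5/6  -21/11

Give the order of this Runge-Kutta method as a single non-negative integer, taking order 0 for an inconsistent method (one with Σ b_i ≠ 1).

b = (5/6, -21/11)
c = (0, -2)
Σ b_i: 5/6·1 + (-21/11)·1 = -71/66 ≠ 1 ⇒ order 0.

0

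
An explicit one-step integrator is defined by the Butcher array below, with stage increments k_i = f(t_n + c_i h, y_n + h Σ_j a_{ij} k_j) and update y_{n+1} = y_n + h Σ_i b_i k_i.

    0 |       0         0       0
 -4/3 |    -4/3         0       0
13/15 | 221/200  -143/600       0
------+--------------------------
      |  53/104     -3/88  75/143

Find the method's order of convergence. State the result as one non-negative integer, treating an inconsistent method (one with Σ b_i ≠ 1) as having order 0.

b = (53/104, -3/88, 75/143)
c = (0, -4/3, 13/15)
Ac = (0, 0, 143/450)
Σ b_i: 53/104·1 + (-3/88)·1 + 75/143·1 = 1 ✓
b·c: (-3/88)·(-4/3) + 75/143·13/15 = 1/2 ✓
b·c²: (-3/88)·16/9 + 75/143·169/225 = 1/3 ✓
b·Ac: 75/143·143/450 = 1/6 ✓; 3 stages ⇒ order 3.

3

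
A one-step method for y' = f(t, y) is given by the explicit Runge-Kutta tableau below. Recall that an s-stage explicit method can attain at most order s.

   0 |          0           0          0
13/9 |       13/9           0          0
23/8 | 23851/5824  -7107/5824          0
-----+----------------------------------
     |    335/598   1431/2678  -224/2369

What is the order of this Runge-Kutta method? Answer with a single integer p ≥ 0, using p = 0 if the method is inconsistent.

b = (335/598, 1431/2678, -224/2369)
c = (0, 13/9, 23/8)
Ac = (0, 0, -2369/1344)
Σ b_i: 335/598·1 + 1431/2678·1 + (-224/2369)·1 = 1 ✓
b·c: 1431/2678·13/9 + (-224/2369)·23/8 = 1/2 ✓
b·c²: 1431/2678·169/81 + (-224/2369)·529/64 = 1/3 ✓
b·Ac: (-224/2369)·(-2369/1344) = 1/6 ✓; 3 stages ⇒ order 3.

3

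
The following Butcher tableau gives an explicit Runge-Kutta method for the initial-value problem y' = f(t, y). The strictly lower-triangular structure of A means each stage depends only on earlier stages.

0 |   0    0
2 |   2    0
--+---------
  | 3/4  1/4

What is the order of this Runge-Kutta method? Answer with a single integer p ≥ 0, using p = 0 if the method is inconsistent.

2

b = (3/4, 1/4)
c = (0, 2)
Σ b_i: 3/4·1 + 1/4·1 = 1 ✓
b·c: 1/4·2 = 1/2 ✓; 2 stages ⇒ order 2.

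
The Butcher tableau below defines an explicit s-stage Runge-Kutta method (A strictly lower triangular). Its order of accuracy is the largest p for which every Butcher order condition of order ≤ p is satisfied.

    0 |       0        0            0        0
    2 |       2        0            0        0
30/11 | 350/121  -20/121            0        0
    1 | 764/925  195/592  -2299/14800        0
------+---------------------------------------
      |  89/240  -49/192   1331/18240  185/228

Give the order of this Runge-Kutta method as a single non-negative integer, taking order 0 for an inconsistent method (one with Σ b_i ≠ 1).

b = (89/240, -49/192, 1331/18240, 185/228)
c = (0, 2, 30/11, 1)
Ac = (0, 0, -40/121, 87/370)
Σ b_i: 89/240·1 + (-49/192)·1 + 1331/18240·1 + 185/228·1 = 1 ✓
b·c: (-49/192)·2 + 1331/18240·30/11 + 185/228·1 = 1/2 ✓
b·c²: (-49/192)·4 + 1331/18240·900/121 + 185/228·1 = 1/3 ✓
b·Ac: 1331/18240·(-40/121) + 185/228·87/370 = 1/6 ✓
b·c³: (-49/192)·8 + 1331/18240·27000/1331 + 185/228·1 = 1/4 ✓
b·(c∘Ac): 1331/18240·(-1200/1331) + 185/228·87/370 = 1/8 ✓
b·Ac²: 1331/18240·(-80/121) + 185/228·6/37 = 1/12 ✓
b·A²c: 185/228·19/370 = 1/24 ✓; 4 stages ⇒ order 4.

4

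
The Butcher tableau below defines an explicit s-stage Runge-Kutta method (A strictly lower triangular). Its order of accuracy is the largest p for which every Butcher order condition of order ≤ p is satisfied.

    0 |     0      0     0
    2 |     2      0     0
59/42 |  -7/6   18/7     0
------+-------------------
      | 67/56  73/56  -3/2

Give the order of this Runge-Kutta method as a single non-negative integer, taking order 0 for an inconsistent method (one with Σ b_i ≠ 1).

b = (67/56, 73/56, -3/2)
c = (0, 2, 59/42)
Ac = (0, 0, 36/7)
Σ b_i: 67/56·1 + 73/56·1 + (-3/2)·1 = 1 ✓
b·c: 73/56·2 + (-3/2)·59/42 = 1/2 ✓
b·c²: 73/56·4 + (-3/2)·3481/1764 = 2651/1176 ≠ 1/3 ⇒ order 2.
b·Ac: (-3/2)·36/7 = -54/7 ≠ 1/6

2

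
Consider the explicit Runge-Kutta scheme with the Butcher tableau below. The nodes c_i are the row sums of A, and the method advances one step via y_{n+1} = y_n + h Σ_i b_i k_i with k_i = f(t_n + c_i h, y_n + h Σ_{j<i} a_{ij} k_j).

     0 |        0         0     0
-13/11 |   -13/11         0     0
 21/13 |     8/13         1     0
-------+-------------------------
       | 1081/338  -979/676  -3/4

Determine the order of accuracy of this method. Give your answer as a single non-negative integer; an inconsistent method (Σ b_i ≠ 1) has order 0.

2

b = (1081/338, -979/676, -3/4)
c = (0, -13/11, 21/13)
Ac = (0, 0, -13/11)
Σ b_i: 1081/338·1 + (-979/676)·1 + (-3/4)·1 = 1 ✓
b·c: (-979/676)·(-13/11) + (-3/4)·21/13 = 1/2 ✓
b·c²: (-979/676)·169/121 + (-3/4)·441/169 = -14797/3718 ≠ 1/3 ⇒ order 2.
b·Ac: (-3/4)·(-13/11) = 39/44 ≠ 1/6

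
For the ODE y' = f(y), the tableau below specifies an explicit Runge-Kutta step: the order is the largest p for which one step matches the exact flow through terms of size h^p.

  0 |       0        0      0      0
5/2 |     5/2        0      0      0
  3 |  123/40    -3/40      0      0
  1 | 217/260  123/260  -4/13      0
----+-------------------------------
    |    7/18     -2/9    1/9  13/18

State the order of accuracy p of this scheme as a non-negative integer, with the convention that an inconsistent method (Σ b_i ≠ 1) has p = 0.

4

b = (7/18, -2/9, 1/9, 13/18)
c = (0, 5/2, 3, 1)
Ac = (0, 0, -3/16, 27/104)
Σ b_i: 7/18·1 + (-2/9)·1 + 1/9·1 + 13/18·1 = 1 ✓
b·c: (-2/9)·5/2 + 1/9·3 + 13/18·1 = 1/2 ✓
b·c²: (-2/9)·25/4 + 1/9·9 + 13/18·1 = 1/3 ✓
b·Ac: 1/9·(-3/16) + 13/18·27/104 = 1/6 ✓
b·c³: (-2/9)·125/8 + 1/9·27 + 13/18·1 = 1/4 ✓
b·(c∘Ac): 1/9·(-9/16) + 13/18·27/104 = 1/8 ✓
b·Ac²: 1/9·(-15/32) + 13/18·3/16 = 1/12 ✓
b·A²c: 13/18·3/52 = 1/24 ✓; 4 stages ⇒ order 4.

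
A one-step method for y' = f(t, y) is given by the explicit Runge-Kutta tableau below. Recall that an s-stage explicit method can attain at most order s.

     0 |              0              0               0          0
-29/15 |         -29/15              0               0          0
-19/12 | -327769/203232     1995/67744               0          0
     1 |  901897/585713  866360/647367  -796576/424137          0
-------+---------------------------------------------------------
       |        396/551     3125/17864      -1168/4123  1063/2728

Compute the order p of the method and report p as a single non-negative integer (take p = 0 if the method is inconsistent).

4

b = (396/551, 3125/17864, -1168/4123, 1063/2728)
c = (0, -29/15, -19/12, 1)
Ac = (0, 0, -133/2336, 1232/3189)
Σ b_i: 396/551·1 + 3125/17864·1 + (-1168/4123)·1 + 1063/2728·1 = 1 ✓
b·c: 3125/17864·(-29/15) + (-1168/4123)·(-19/12) + 1063/2728·1 = 1/2 ✓
b·c²: 3125/17864·841/225 + (-1168/4123)·361/144 + 1063/2728·1 = 1/3 ✓
b·Ac: (-1168/4123)·(-133/2336) + 1063/2728·1232/3189 = 1/6 ✓
b·c³: 3125/17864·(-24389/3375) + (-1168/4123)·(-6859/1728) + 1063/2728·1 = 1/4 ✓
b·(c∘Ac): (-1168/4123)·2527/28032 + 1063/2728·1232/3189 = 1/8 ✓
b·Ac²: (-1168/4123)·3857/35040 + 1063/2728·1562/5315 = 1/12 ✓
b·A²c: 1063/2728·341/3189 = 1/24 ✓; 4 stages ⇒ order 4.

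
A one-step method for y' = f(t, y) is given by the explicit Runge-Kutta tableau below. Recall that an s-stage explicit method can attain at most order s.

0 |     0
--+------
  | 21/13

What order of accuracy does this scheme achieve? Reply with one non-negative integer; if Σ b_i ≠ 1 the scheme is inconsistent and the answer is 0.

b = (21/13)
c = (0)
Σ b_i: 21/13·1 = 21/13 ≠ 1 ⇒ order 0.

0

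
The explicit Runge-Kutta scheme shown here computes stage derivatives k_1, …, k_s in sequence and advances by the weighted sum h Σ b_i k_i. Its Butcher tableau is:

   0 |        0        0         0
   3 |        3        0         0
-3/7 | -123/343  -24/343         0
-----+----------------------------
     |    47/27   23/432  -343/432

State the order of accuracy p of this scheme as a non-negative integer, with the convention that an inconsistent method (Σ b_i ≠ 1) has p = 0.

b = (47/27, 23/432, -343/432)
c = (0, 3, -3/7)
Ac = (0, 0, -72/343)
Σ b_i: 47/27·1 + 23/432·1 + (-343/432)·1 = 1 ✓
b·c: 23/432·3 + (-343/432)·(-3/7) = 1/2 ✓
b·c²: 23/432·9 + (-343/432)·9/49 = 1/3 ✓
b·Ac: (-343/432)·(-72/343) = 1/6 ✓; 3 stages ⇒ order 3.

3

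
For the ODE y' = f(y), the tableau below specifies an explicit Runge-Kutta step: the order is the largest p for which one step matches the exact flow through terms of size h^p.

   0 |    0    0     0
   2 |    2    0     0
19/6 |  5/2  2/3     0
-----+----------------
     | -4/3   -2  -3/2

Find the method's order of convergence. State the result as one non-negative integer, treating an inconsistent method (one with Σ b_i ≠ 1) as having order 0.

b = (-4/3, -2, -3/2)
c = (0, 2, 19/6)
Ac = (0, 0, 4/3)
Σ b_i: (-4/3)·1 + (-2)·1 + (-3/2)·1 = -29/6 ≠ 1 ⇒ order 0.

0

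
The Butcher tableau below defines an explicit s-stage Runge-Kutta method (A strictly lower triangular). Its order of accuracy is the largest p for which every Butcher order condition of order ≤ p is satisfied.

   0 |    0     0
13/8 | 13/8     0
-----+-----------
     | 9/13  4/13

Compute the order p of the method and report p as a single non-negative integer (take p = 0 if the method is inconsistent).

2

b = (9/13, 4/13)
c = (0, 13/8)
Σ b_i: 9/13·1 + 4/13·1 = 1 ✓
b·c: 4/13·13/8 = 1/2 ✓; 2 stages ⇒ order 2.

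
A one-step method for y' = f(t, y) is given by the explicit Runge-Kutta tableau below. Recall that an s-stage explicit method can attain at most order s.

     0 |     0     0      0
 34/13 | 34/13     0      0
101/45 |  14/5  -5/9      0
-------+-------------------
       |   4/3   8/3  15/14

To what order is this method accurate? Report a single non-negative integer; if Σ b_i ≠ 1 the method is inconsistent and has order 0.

b = (4/3, 8/3, 15/14)
c = (0, 34/13, 101/45)
Ac = (0, 0, -170/117)
Σ b_i: 4/3·1 + 8/3·1 + 15/14·1 = 71/14 ≠ 1 ⇒ order 0.

0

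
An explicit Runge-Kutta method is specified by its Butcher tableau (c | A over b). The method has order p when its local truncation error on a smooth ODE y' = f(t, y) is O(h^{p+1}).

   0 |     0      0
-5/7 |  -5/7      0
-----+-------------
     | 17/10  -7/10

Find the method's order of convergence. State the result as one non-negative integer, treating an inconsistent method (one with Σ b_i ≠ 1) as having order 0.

b = (17/10, -7/10)
c = (0, -5/7)
Σ b_i: 17/10·1 + (-7/10)·1 = 1 ✓
b·c: (-7/10)·(-5/7) = 1/2 ✓; 2 stages ⇒ order 2.

2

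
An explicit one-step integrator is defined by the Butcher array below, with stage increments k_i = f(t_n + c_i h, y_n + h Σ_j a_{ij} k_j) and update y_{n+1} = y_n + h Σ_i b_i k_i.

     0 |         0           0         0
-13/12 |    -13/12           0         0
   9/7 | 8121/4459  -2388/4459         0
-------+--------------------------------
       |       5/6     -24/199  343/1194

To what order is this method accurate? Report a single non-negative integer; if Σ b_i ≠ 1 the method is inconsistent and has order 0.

3

b = (5/6, -24/199, 343/1194)
c = (0, -13/12, 9/7)
Ac = (0, 0, 199/343)
Σ b_i: 5/6·1 + (-24/199)·1 + 343/1194·1 = 1 ✓
b·c: (-24/199)·(-13/12) + 343/1194·9/7 = 1/2 ✓
b·c²: (-24/199)·169/144 + 343/1194·81/49 = 1/3 ✓
b·Ac: 343/1194·199/343 = 1/6 ✓; 3 stages ⇒ order 3.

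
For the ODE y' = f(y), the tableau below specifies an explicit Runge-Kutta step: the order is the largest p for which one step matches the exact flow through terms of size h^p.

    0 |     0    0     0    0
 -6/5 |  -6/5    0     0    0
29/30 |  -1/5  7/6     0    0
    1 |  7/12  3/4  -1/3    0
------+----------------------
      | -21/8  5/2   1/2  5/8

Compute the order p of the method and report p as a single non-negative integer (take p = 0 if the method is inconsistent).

1

b = (-21/8, 5/2, 1/2, 5/8)
c = (0, -6/5, 29/30, 1)
Ac = (0, 0, -7/5, -11/9)
Σ b_i: (-21/8)·1 + 5/2·1 + 1/2·1 + 5/8·1 = 1 ✓
b·c: 5/2·(-6/5) + 1/2·29/30 + 5/8·1 = -227/120 ≠ 1/2 ⇒ order 1.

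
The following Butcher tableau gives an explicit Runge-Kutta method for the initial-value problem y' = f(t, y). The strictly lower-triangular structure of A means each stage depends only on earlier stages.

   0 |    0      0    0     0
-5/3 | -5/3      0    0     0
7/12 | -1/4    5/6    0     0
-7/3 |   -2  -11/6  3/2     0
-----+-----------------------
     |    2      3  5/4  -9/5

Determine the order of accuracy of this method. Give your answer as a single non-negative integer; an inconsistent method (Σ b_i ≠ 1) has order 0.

0

b = (2, 3, 5/4, -9/5)
c = (0, -5/3, 7/12, -7/3)
Ac = (0, 0, -25/18, 283/72)
Σ b_i: 2·1 + 3·1 + 5/4·1 + (-9/5)·1 = 89/20 ≠ 1 ⇒ order 0.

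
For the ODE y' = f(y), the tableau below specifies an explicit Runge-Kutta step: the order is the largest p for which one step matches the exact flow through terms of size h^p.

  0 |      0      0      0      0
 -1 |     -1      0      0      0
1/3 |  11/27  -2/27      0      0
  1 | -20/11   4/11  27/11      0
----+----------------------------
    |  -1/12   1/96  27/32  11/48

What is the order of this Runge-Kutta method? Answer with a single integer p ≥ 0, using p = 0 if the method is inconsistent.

b = (-1/12, 1/96, 27/32, 11/48)
c = (0, -1, 1/3, 1)
Ac = (0, 0, 2/27, 5/11)
Σ b_i: (-1/12)·1 + 1/96·1 + 27/32·1 + 11/48·1 = 1 ✓
b·c: 1/96·(-1) + 27/32·1/3 + 11/48·1 = 1/2 ✓
b·c²: 1/96·1 + 27/32·1/9 + 11/48·1 = 1/3 ✓
b·Ac: 27/32·2/27 + 11/48·5/11 = 1/6 ✓
b·c³: 1/96·(-1) + 27/32·1/27 + 11/48·1 = 1/4 ✓
b·(c∘Ac): 27/32·2/81 + 11/48·5/11 = 1/8 ✓
b·Ac²: 27/32·(-2/27) + 11/48·7/11 = 1/12 ✓
b·A²c: 11/48·2/11 = 1/24 ✓; 4 stages ⇒ order 4.

4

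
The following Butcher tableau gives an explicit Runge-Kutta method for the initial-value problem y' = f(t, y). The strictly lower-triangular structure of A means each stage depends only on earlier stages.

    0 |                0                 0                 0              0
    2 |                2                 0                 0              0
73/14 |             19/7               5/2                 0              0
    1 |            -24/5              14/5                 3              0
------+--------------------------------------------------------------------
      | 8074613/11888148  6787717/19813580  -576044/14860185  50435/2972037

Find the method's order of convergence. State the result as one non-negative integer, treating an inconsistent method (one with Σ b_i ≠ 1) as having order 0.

3

b = (8074613/11888148, 6787717/19813580, -576044/14860185, 50435/2972037)
c = (0, 2, 73/14, 1)
Ac = (0, 0, 5, 1487/70)
Σ b_i: 8074613/11888148·1 + 6787717/19813580·1 + (-576044/14860185)·1 + 50435/2972037·1 = 1 ✓
b·c: 6787717/19813580·2 + (-576044/14860185)·73/14 + 50435/2972037·1 = 1/2 ✓
b·c²: 6787717/19813580·4 + (-576044/14860185)·5329/196 + 50435/2972037·1 = 1/3 ✓
b·Ac: (-576044/14860185)·5 + 50435/2972037·1487/70 = 1/6 ✓
b·c³: 6787717/19813580·8 + (-576044/14860185)·389017/2744 + 50435/2972037·1 = -37974819/13869506 ≠ 1/4 ⇒ order 3.
b·(c∘Ac): (-576044/14860185)·365/14 + 50435/2972037·1487/70 = -1288183/1981358 ≠ 1/8
b·Ac²: (-576044/14860185)·10 + 50435/2972037·90911/980 = 98744287/83217036 ≠ 1/12
b·A²c: 50435/2972037·15 = 252175/990679 ≠ 1/24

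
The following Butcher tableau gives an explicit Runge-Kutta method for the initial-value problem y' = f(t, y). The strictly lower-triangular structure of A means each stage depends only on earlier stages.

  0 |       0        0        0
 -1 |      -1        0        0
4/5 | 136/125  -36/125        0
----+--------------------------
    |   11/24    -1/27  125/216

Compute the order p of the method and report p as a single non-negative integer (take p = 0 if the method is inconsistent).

3

b = (11/24, -1/27, 125/216)
c = (0, -1, 4/5)
Ac = (0, 0, 36/125)
Σ b_i: 11/24·1 + (-1/27)·1 + 125/216·1 = 1 ✓
b·c: (-1/27)·(-1) + 125/216·4/5 = 1/2 ✓
b·c²: (-1/27)·1 + 125/216·16/25 = 1/3 ✓
b·Ac: 125/216·36/125 = 1/6 ✓; 3 stages ⇒ order 3.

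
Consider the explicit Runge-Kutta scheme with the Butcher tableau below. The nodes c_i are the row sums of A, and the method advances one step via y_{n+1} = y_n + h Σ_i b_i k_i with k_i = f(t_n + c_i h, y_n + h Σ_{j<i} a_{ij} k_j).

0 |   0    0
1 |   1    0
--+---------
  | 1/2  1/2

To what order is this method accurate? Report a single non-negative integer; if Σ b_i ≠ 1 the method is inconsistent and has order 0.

b = (1/2, 1/2)
c = (0, 1)
Σ b_i: 1/2·1 + 1/2·1 = 1 ✓
b·c: 1/2·1 = 1/2 ✓; 2 stages ⇒ order 2.

2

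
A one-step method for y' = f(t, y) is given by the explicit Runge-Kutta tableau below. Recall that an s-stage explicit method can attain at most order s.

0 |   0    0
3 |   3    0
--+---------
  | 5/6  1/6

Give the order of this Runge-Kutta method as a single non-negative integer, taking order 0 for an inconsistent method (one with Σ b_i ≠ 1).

2

b = (5/6, 1/6)
c = (0, 3)
Σ b_i: 5/6·1 + 1/6·1 = 1 ✓
b·c: 1/6·3 = 1/2 ✓; 2 stages ⇒ order 2.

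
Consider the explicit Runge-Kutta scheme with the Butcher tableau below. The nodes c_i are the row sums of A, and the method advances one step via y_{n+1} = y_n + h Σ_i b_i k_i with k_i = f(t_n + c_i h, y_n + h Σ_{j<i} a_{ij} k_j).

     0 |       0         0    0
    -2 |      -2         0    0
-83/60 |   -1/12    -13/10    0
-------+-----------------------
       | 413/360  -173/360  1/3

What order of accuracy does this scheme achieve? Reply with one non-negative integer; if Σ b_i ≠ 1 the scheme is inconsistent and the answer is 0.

b = (413/360, -173/360, 1/3)
c = (0, -2, -83/60)
Ac = (0, 0, 13/5)
Σ b_i: 413/360·1 + (-173/360)·1 + 1/3·1 = 1 ✓
b·c: (-173/360)·(-2) + 1/3·(-83/60) = 1/2 ✓
b·c²: (-173/360)·4 + 1/3·6889/3600 = -13871/10800 ≠ 1/3 ⇒ order 2.
b·Ac: 1/3·13/5 = 13/15 ≠ 1/6

2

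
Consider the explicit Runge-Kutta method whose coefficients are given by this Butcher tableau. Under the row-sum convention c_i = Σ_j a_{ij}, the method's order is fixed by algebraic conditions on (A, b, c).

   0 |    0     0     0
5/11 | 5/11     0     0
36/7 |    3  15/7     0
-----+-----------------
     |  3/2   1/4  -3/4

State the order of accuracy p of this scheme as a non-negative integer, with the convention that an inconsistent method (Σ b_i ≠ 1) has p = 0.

1

b = (3/2, 1/4, -3/4)
c = (0, 5/11, 36/7)
Ac = (0, 0, 75/77)
Σ b_i: 3/2·1 + 1/4·1 + (-3/4)·1 = 1 ✓
b·c: 1/4·5/11 + (-3/4)·36/7 = -1153/308 ≠ 1/2 ⇒ order 1.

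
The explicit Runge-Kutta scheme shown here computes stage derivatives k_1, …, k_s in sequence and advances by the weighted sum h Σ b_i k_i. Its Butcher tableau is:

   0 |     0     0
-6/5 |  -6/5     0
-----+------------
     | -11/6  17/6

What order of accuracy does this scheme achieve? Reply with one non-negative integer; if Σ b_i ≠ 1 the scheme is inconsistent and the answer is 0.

1

b = (-11/6, 17/6)
c = (0, -6/5)
Σ b_i: (-11/6)·1 + 17/6·1 = 1 ✓
b·c: 17/6·(-6/5) = -17/5 ≠ 1/2 ⇒ order 1.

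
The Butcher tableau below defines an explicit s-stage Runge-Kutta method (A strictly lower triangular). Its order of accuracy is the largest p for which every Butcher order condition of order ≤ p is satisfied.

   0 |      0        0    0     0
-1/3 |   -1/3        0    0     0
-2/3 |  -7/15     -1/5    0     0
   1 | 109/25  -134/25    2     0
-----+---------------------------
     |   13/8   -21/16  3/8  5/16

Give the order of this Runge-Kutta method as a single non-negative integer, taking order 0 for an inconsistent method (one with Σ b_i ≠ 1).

b = (13/8, -21/16, 3/8, 5/16)
c = (0, -1/3, -2/3, 1)
Ac = (0, 0, 1/15, 34/75)
Σ b_i: 13/8·1 + (-21/16)·1 + 3/8·1 + 5/16·1 = 1 ✓
b·c: (-21/16)·(-1/3) + 3/8·(-2/3) + 5/16·1 = 1/2 ✓
b·c²: (-21/16)·1/9 + 3/8·4/9 + 5/16·1 = 1/3 ✓
b·Ac: 3/8·1/15 + 5/16·34/75 = 1/6 ✓
b·c³: (-21/16)·(-1/27) + 3/8·(-8/27) + 5/16·1 = 1/4 ✓
b·(c∘Ac): 3/8·(-2/45) + 5/16·34/75 = 1/8 ✓
b·Ac²: 3/8·(-1/45) + 5/16·22/75 = 1/12 ✓
b·A²c: 5/16·2/15 = 1/24 ✓; 4 stages ⇒ order 4.

4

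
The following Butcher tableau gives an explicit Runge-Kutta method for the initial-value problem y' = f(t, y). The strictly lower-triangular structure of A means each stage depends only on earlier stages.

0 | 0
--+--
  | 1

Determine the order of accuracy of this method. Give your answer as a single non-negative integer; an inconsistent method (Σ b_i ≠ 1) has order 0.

b = (1)
c = (0)
Σ b_i: 1·1 = 1 ✓; 1 stage ⇒ order 1.

1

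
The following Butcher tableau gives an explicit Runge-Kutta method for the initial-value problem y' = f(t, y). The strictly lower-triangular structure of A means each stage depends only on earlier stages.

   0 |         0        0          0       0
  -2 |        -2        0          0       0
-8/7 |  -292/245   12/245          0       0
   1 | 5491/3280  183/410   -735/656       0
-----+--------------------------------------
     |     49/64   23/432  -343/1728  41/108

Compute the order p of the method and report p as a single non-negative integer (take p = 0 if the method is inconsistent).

b = (49/64, 23/432, -343/1728, 41/108)
c = (0, -2, -8/7, 1)
Ac = (0, 0, -24/245, 159/410)
Σ b_i: 49/64·1 + 23/432·1 + (-343/1728)·1 + 41/108·1 = 1 ✓
b·c: 23/432·(-2) + (-343/1728)·(-8/7) + 41/108·1 = 1/2 ✓
b·c²: 23/432·4 + (-343/1728)·64/49 + 41/108·1 = 1/3 ✓
b·Ac: (-343/1728)·(-24/245) + 41/108·159/410 = 1/6 ✓
b·c³: 23/432·(-8) + (-343/1728)·(-512/343) + 41/108·1 = 1/4 ✓
b·(c∘Ac): (-343/1728)·192/1715 + 41/108·159/410 = 1/8 ✓
b·Ac²: (-343/1728)·48/245 + 41/108·66/205 = 1/12 ✓
b·A²c: 41/108·9/82 = 1/24 ✓; 4 stages ⇒ order 4.

4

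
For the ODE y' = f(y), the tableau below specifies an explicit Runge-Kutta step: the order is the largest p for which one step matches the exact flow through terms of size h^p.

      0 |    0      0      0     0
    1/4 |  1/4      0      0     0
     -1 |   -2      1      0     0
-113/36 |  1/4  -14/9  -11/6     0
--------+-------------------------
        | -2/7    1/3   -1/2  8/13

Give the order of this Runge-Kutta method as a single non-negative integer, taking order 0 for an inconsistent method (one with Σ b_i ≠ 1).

b = (-2/7, 1/3, -1/2, 8/13)
c = (0, 1/4, -1, -113/36)
Ac = (0, 0, 1/4, 13/9)
Σ b_i: (-2/7)·1 + 1/3·1 + (-1/2)·1 + 8/13·1 = 89/546 ≠ 1 ⇒ order 0.

0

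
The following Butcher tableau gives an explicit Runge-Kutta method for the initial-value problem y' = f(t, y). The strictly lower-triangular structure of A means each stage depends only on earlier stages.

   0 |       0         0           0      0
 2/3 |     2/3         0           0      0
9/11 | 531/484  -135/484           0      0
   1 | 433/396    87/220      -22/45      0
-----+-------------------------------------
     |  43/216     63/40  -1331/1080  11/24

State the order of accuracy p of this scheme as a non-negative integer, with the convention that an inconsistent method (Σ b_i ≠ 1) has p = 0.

b = (43/216, 63/40, -1331/1080, 11/24)
c = (0, 2/3, 9/11, 1)
Ac = (0, 0, -45/242, -3/22)
Σ b_i: 43/216·1 + 63/40·1 + (-1331/1080)·1 + 11/24·1 = 1 ✓
b·c: 63/40·2/3 + (-1331/1080)·9/11 + 11/24·1 = 1/2 ✓
b·c²: 63/40·4/9 + (-1331/1080)·81/121 + 11/24·1 = 1/3 ✓
b·Ac: (-1331/1080)·(-45/242) + 11/24·(-3/22) = 1/6 ✓
b·c³: 63/40·8/27 + (-1331/1080)·729/1331 + 11/24·1 = 1/4 ✓
b·(c∘Ac): (-1331/1080)·(-405/2662) + 11/24·(-3/22) = 1/8 ✓
b·Ac²: (-1331/1080)·(-15/121) + 11/24·(-5/33) = 1/12 ✓
b·A²c: 11/24·1/11 = 1/24 ✓; 4 stages ⇒ order 4.

4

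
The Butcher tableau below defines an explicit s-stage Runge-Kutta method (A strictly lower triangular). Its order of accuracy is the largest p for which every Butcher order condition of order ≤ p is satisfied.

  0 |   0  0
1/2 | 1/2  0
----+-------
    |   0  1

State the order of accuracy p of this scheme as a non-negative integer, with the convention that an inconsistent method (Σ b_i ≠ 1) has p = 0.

2

b = (0, 1)
c = (0, 1/2)
Σ b_i: 1·1 = 1 ✓
b·c: 1·1/2 = 1/2 ✓; 2 stages ⇒ order 2.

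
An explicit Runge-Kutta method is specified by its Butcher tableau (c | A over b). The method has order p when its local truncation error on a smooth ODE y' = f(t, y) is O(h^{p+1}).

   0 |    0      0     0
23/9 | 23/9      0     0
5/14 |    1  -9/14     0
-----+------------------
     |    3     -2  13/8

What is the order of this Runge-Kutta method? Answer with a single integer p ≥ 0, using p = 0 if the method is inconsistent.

b = (3, -2, 13/8)
c = (0, 23/9, 5/14)
Ac = (0, 0, -23/14)
Σ b_i: 3·1 + (-2)·1 + 13/8·1 = 21/8 ≠ 1 ⇒ order 0.

0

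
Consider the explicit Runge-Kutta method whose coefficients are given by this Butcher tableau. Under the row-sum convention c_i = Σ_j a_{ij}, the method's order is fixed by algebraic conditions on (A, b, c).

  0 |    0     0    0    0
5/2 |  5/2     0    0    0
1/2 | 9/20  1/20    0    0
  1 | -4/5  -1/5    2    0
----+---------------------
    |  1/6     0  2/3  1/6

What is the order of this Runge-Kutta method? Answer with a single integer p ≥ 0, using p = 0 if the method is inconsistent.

b = (1/6, 0, 2/3, 1/6)
c = (0, 5/2, 1/2, 1)
Ac = (0, 0, 1/8, 1/2)
Σ b_i: 1/6·1 + 2/3·1 + 1/6·1 = 1 ✓
b·c: 2/3·1/2 + 1/6·1 = 1/2 ✓
b·c²: 2/3·1/4 + 1/6·1 = 1/3 ✓
b·Ac: 2/3·1/8 + 1/6·1/2 = 1/6 ✓
b·c³: 2/3·1/8 + 1/6·1 = 1/4 ✓
b·(c∘Ac): 2/3·1/16 + 1/6·1/2 = 1/8 ✓
b·Ac²: 2/3·5/16 + 1/6·(-3/4) = 1/12 ✓
b·A²c: 1/6·1/4 = 1/24 ✓; 4 stages ⇒ order 4.

4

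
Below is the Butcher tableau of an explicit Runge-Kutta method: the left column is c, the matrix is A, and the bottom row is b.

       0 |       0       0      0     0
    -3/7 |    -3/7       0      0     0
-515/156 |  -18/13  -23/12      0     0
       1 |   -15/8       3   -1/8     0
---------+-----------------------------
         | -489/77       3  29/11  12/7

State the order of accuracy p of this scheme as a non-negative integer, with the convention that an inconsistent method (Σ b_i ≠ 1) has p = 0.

b = (-489/77, 3, 29/11, 12/7)
c = (0, -3/7, -515/156, 1)
Ac = (0, 0, 23/28, -7627/8736)
Σ b_i: (-489/77)·1 + 3·1 + 29/11·1 + 12/7·1 = 1 ✓
b·c: 3·(-3/7) + 29/11·(-515/156) + 12/7·1 = -99397/12012 ≠ 1/2 ⇒ order 1.

1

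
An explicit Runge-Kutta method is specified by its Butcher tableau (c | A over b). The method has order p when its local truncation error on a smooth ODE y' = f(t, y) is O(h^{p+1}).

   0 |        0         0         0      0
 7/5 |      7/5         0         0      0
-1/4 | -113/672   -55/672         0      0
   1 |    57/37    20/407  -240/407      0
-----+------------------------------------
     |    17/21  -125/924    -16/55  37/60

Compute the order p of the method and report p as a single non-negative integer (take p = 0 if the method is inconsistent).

b = (17/21, -125/924, -16/55, 37/60)
c = (0, 7/5, -1/4, 1)
Ac = (0, 0, -11/96, 8/37)
Σ b_i: 17/21·1 + (-125/924)·1 + (-16/55)·1 + 37/60·1 = 1 ✓
b·c: (-125/924)·7/5 + (-16/55)·(-1/4) + 37/60·1 = 1/2 ✓
b·c²: (-125/924)·49/25 + (-16/55)·1/16 + 37/60·1 = 1/3 ✓
b·Ac: (-16/55)·(-11/96) + 37/60·8/37 = 1/6 ✓
b·c³: (-125/924)·343/125 + (-16/55)·(-1/64) + 37/60·1 = 1/4 ✓
b·(c∘Ac): (-16/55)·11/384 + 37/60·8/37 = 1/8 ✓
b·Ac²: (-16/55)·(-77/480) + 37/60·11/185 = 1/12 ✓
b·A²c: 37/60·5/74 = 1/24 ✓; 4 stages ⇒ order 4.

4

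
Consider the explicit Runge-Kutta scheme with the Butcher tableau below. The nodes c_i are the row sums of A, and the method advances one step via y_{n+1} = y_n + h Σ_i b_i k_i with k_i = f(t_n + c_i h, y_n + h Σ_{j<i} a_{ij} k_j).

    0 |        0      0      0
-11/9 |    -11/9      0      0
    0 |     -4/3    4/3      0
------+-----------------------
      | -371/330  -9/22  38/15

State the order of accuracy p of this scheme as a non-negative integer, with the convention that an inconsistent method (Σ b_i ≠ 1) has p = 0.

2

b = (-371/330, -9/22, 38/15)
c = (0, -11/9, 0)
Ac = (0, 0, -44/27)
Σ b_i: (-371/330)·1 + (-9/22)·1 + 38/15·1 = 1 ✓
b·c: (-9/22)·(-11/9) = 1/2 ✓
b·c²: (-9/22)·121/81 = -11/18 ≠ 1/3 ⇒ order 2.
b·Ac: 38/15·(-44/27) = -1672/405 ≠ 1/6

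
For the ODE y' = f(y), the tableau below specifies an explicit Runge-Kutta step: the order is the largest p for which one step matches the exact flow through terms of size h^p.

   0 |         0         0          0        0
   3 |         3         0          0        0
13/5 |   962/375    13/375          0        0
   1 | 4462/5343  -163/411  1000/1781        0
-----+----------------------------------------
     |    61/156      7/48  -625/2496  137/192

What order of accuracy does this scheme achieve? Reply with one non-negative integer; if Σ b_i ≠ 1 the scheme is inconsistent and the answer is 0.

4

b = (61/156, 7/48, -625/2496, 137/192)
c = (0, 3, 13/5, 1)
Ac = (0, 0, 13/125, 37/137)
Σ b_i: 61/156·1 + 7/48·1 + (-625/2496)·1 + 137/192·1 = 1 ✓
b·c: 7/48·3 + (-625/2496)·13/5 + 137/192·1 = 1/2 ✓
b·c²: 7/48·9 + (-625/2496)·169/25 + 137/192·1 = 1/3 ✓
b·Ac: (-625/2496)·13/125 + 137/192·37/137 = 1/6 ✓
b·c³: 7/48·27 + (-625/2496)·2197/125 + 137/192·1 = 1/4 ✓
b·(c∘Ac): (-625/2496)·169/625 + 137/192·37/137 = 1/8 ✓
b·Ac²: (-625/2496)·39/125 + 137/192·31/137 = 1/12 ✓
b·A²c: 137/192·8/137 = 1/24 ✓; 4 stages ⇒ order 4.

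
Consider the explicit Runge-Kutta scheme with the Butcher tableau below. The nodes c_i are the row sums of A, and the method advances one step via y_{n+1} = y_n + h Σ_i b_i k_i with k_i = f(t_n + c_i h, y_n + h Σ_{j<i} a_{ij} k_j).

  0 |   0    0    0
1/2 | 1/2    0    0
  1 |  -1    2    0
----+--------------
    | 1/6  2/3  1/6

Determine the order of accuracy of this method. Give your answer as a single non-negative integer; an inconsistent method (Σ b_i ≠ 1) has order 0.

3

b = (1/6, 2/3, 1/6)
c = (0, 1/2, 1)
Ac = (0, 0, 1)
Σ b_i: 1/6·1 + 2/3·1 + 1/6·1 = 1 ✓
b·c: 2/3·1/2 + 1/6·1 = 1/2 ✓
b·c²: 2/3·1/4 + 1/6·1 = 1/3 ✓
b·Ac: 1/6·1 = 1/6 ✓; 3 stages ⇒ order 3.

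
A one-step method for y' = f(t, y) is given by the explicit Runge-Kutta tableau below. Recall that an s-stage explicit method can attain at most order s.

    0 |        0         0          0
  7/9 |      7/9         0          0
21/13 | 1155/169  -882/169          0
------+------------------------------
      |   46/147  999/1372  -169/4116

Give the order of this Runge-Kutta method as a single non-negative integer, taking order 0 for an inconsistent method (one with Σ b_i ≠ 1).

3

b = (46/147, 999/1372, -169/4116)
c = (0, 7/9, 21/13)
Ac = (0, 0, -686/169)
Σ b_i: 46/147·1 + 999/1372·1 + (-169/4116)·1 = 1 ✓
b·c: 999/1372·7/9 + (-169/4116)·21/13 = 1/2 ✓
b·c²: 999/1372·49/81 + (-169/4116)·441/169 = 1/3 ✓
b·Ac: (-169/4116)·(-686/169) = 1/6 ✓; 3 stages ⇒ order 3.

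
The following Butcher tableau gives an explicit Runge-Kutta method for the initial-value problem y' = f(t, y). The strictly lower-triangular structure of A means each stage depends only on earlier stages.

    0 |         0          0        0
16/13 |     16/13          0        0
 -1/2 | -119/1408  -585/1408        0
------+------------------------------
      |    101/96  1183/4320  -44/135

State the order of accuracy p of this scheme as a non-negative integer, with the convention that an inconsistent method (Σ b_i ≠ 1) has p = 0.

b = (101/96, 1183/4320, -44/135)
c = (0, 16/13, -1/2)
Ac = (0, 0, -45/88)
Σ b_i: 101/96·1 + 1183/4320·1 + (-44/135)·1 = 1 ✓
b·c: 1183/4320·16/13 + (-44/135)·(-1/2) = 1/2 ✓
b·c²: 1183/4320·256/169 + (-44/135)·1/4 = 1/3 ✓
b·Ac: (-44/135)·(-45/88) = 1/6 ✓; 3 stages ⇒ order 3.

3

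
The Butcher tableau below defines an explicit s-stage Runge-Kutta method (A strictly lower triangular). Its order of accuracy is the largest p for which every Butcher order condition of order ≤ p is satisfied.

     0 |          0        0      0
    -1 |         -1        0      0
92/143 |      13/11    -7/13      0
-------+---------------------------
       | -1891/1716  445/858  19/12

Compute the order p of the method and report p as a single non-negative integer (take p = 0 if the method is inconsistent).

2

b = (-1891/1716, 445/858, 19/12)
c = (0, -1, 92/143)
Ac = (0, 0, 7/13)
Σ b_i: (-1891/1716)·1 + 445/858·1 + 19/12·1 = 1 ✓
b·c: 445/858·(-1) + 19/12·92/143 = 1/2 ✓
b·c²: 445/858·1 + 19/12·8464/20449 = 144043/122694 ≠ 1/3 ⇒ order 2.
b·Ac: 19/12·7/13 = 133/156 ≠ 1/6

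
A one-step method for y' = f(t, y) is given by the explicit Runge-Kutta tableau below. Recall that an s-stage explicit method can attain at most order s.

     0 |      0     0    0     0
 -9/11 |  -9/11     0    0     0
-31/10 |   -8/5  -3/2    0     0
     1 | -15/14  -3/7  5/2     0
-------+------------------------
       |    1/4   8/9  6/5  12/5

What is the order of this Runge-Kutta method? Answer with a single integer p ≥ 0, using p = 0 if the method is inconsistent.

b = (1/4, 8/9, 6/5, 12/5)
c = (0, -9/11, -31/10, 1)
Ac = (0, 0, 27/22, -2279/308)
Σ b_i: 1/4·1 + 8/9·1 + 6/5·1 + 12/5·1 = 853/180 ≠ 1 ⇒ order 0.

0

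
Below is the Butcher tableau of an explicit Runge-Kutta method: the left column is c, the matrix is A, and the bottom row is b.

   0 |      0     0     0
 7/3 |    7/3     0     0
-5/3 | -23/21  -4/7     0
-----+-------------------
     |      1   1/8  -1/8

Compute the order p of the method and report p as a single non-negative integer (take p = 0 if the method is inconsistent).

3

b = (1, 1/8, -1/8)
c = (0, 7/3, -5/3)
Ac = (0, 0, -4/3)
Σ b_i: 1·1 + 1/8·1 + (-1/8)·1 = 1 ✓
b·c: 1/8·7/3 + (-1/8)·(-5/3) = 1/2 ✓
b·c²: 1/8·49/9 + (-1/8)·25/9 = 1/3 ✓
b·Ac: (-1/8)·(-4/3) = 1/6 ✓; 3 stages ⇒ order 3.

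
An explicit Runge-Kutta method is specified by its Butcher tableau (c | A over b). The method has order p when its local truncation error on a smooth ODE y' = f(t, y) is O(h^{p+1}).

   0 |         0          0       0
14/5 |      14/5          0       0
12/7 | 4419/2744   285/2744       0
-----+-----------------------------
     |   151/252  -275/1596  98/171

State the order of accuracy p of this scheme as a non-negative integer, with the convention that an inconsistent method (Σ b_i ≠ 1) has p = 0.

3

b = (151/252, -275/1596, 98/171)
c = (0, 14/5, 12/7)
Ac = (0, 0, 57/196)
Σ b_i: 151/252·1 + (-275/1596)·1 + 98/171·1 = 1 ✓
b·c: (-275/1596)·14/5 + 98/171·12/7 = 1/2 ✓
b·c²: (-275/1596)·196/25 + 98/171·144/49 = 1/3 ✓
b·Ac: 98/171·57/196 = 1/6 ✓; 3 stages ⇒ order 3.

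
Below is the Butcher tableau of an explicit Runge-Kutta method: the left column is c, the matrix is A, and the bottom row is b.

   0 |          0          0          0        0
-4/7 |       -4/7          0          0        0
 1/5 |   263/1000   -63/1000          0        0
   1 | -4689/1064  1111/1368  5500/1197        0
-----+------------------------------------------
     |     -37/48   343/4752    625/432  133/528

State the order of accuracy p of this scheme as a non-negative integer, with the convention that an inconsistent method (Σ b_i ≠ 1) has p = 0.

b = (-37/48, 343/4752, 625/432, 133/528)
c = (0, -4/7, 1/5, 1)
Ac = (0, 0, 9/250, 121/266)
Σ b_i: (-37/48)·1 + 343/4752·1 + 625/432·1 + 133/528·1 = 1 ✓
b·c: 343/4752·(-4/7) + 625/432·1/5 + 133/528·1 = 1/2 ✓
b·c²: 343/4752·16/49 + 625/432·1/25 + 133/528·1 = 1/3 ✓
b·Ac: 625/432·9/250 + 133/528·121/266 = 1/6 ✓
b·c³: 343/4752·(-64/343) + 625/432·1/125 + 133/528·1 = 1/4 ✓
b·(c∘Ac): 625/432·9/1250 + 133/528·121/266 = 1/8 ✓
b·Ac²: 625/432·(-18/875) + 133/528·22/49 = 1/12 ✓
b·A²c: 133/528·22/133 = 1/24 ✓; 4 stages ⇒ order 4.

4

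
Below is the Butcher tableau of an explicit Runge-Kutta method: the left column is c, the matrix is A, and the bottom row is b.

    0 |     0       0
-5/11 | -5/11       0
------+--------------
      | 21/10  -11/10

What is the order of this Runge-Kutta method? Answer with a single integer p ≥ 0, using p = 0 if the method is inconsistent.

b = (21/10, -11/10)
c = (0, -5/11)
Σ b_i: 21/10·1 + (-11/10)·1 = 1 ✓
b·c: (-11/10)·(-5/11) = 1/2 ✓; 2 stages ⇒ order 2.

2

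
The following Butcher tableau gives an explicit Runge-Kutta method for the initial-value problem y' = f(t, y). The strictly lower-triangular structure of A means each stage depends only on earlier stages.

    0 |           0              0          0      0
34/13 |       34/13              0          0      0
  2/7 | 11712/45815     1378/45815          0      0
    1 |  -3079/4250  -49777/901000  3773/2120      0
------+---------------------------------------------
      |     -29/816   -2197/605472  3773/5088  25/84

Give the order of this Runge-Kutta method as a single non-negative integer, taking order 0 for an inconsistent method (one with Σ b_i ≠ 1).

4

b = (-29/816, -2197/605472, 3773/5088, 25/84)
c = (0, 34/13, 2/7, 1)
Ac = (0, 0, 212/2695, 91/250)
Σ b_i: (-29/816)·1 + (-2197/605472)·1 + 3773/5088·1 + 25/84·1 = 1 ✓
b·c: (-2197/605472)·34/13 + 3773/5088·2/7 + 25/84·1 = 1/2 ✓
b·c²: (-2197/605472)·1156/169 + 3773/5088·4/49 + 25/84·1 = 1/3 ✓
b·Ac: 3773/5088·212/2695 + 25/84·91/250 = 1/6 ✓
b·c³: (-2197/605472)·39304/2197 + 3773/5088·8/343 + 25/84·1 = 1/4 ✓
b·(c∘Ac): 3773/5088·424/18865 + 25/84·91/250 = 1/8 ✓
b·Ac²: 3773/5088·7208/35035 + 25/84·(-378/1625) = 1/12 ✓
b·A²c: 25/84·7/50 = 1/24 ✓; 4 stages ⇒ order 4.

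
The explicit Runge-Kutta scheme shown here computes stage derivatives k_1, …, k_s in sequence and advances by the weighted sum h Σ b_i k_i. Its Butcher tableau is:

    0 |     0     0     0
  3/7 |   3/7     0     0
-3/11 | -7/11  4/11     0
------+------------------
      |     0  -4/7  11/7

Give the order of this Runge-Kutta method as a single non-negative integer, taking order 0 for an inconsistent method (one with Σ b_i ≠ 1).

b = (0, -4/7, 11/7)
c = (0, 3/7, -3/11)
Ac = (0, 0, 12/77)
Σ b_i: (-4/7)·1 + 11/7·1 = 1 ✓
b·c: (-4/7)·3/7 + 11/7·(-3/11) = -33/49 ≠ 1/2 ⇒ order 1.

1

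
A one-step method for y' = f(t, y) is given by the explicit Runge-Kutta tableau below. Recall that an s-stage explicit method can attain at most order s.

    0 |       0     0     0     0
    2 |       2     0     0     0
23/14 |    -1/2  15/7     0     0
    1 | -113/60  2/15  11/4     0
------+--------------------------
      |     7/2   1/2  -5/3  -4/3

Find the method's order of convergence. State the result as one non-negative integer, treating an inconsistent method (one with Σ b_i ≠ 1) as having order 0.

b = (7/2, 1/2, -5/3, -4/3)
c = (0, 2, 23/14, 1)
Ac = (0, 0, 30/7, 4019/840)
Σ b_i: 7/2·1 + 1/2·1 + (-5/3)·1 + (-4/3)·1 = 1 ✓
b·c: 1/2·2 + (-5/3)·23/14 + (-4/3)·1 = -43/14 ≠ 1/2 ⇒ order 1.

1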